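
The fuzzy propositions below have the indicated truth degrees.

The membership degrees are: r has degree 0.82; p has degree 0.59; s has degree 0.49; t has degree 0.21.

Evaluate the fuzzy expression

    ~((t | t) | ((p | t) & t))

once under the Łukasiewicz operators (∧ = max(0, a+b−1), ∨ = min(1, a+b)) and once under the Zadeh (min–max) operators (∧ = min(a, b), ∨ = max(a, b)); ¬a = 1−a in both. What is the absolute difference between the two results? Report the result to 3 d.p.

Under Łukasiewicz:
  t | t = min(1, a+b) on (0.21, 0.21) = 0.42
  p | t = min(1, a+b) on (0.59, 0.21) = 0.80
  (p | t) & t = max(0, a+b−1) on (0.80, 0.21) = 0.01
  (t | t) | ((p | t) & t) = min(1, a+b) on (0.42, 0.01) = 0.43
  ~((t | t) | ((p | t) & t)) = 1 − 0.43 = 0.57
  → value = 0.5700
Under Zadeh (min–max):
  t | t = max(a, b) on (0.21, 0.21) = 0.21
  p | t = max(a, b) on (0.59, 0.21) = 0.59
  (p | t) & t = min(a, b) on (0.59, 0.21) = 0.21
  (t | t) | ((p | t) & t) = max(a, b) on (0.21, 0.21) = 0.21
  ~((t | t) | ((p | t) & t)) = 1 − 0.21 = 0.79
  → value = 0.7900
|0.5700 − 0.7900| = 0.220

0.220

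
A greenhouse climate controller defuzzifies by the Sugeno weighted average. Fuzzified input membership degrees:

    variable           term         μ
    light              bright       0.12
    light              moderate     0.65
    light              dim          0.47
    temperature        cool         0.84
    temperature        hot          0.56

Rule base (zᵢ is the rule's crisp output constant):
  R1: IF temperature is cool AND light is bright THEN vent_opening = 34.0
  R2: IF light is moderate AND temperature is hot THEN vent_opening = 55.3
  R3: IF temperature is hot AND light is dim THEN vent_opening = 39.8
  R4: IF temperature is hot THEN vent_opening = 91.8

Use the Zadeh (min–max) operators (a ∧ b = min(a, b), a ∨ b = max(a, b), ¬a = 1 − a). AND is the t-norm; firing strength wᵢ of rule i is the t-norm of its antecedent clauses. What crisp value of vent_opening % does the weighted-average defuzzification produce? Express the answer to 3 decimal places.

61.498

R1 (z=34.0): cool=0.84, bright=0.12; AND[min(a, b)] → w = 0.12
R2 (z=55.3): moderate=0.65, hot=0.56; AND[min(a, b)] → w = 0.56
R3 (z=39.8): hot=0.56, dim=0.47; AND[min(a, b)] → w = 0.47
R4 (z=91.8): hot=0.56 → w = 0.56
Weighted average = (0.12·34.0 + 0.56·55.3 + 0.47·39.8 + 0.56·91.8) / (0.12 + 0.56 + 0.47 + 0.56)
  = 105.1620 / 1.7100 = 61.498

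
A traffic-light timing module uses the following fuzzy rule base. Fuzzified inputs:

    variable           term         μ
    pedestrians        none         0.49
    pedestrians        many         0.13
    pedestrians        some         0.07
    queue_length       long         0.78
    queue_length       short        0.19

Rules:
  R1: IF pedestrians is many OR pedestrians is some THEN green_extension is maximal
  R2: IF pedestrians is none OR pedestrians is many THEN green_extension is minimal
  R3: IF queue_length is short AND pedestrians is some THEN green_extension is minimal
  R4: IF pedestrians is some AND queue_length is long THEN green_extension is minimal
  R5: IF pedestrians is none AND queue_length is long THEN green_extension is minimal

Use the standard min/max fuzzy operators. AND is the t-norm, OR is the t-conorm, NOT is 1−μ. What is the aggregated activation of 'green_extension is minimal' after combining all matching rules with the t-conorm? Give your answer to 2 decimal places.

R1: many=0.13, some=0.07; OR[max(a, b)] → w = 0.13
R2: none=0.49, many=0.13; OR[max(a, b)] → w = 0.49
R3: short=0.19, some=0.07; AND[min(a, b)] → w = 0.07
R4: some=0.07, long=0.78; AND[min(a, b)] → w = 0.07
R5: none=0.49, long=0.78; AND[min(a, b)] → w = 0.49
Rules with consequent 'minimal': {R2, R3, R4, R5} → strengths 0.49, 0.07, 0.07, 0.49
Aggregate via t-conorm [max(a, b)]: 0.49

0.49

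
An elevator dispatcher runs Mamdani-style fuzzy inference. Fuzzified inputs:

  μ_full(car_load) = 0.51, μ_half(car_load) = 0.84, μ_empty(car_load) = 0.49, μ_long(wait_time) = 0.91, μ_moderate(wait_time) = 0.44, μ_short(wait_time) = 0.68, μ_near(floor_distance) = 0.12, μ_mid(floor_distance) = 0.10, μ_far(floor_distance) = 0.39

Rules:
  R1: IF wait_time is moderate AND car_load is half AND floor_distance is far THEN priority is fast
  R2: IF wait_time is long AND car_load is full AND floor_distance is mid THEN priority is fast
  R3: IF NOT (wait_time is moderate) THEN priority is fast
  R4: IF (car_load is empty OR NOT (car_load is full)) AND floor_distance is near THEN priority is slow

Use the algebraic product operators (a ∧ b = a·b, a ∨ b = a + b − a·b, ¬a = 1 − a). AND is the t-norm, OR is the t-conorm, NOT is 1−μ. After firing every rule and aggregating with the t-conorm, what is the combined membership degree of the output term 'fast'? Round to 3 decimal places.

R1: moderate=0.44, half=0.84, far=0.39; AND[a·b] → w = 0.1441
R2: long=0.91, full=0.51, mid=0.10; AND[a·b] → w = 0.0464
R3: ¬moderate=1−0.44=0.56 → w = 0.5600
R4: (empty=0.49 OR ¬full=1−0.51=0.49) = 0.7399; AND[a·b] with near=0.12 → w = 0.0888
Rules with consequent 'fast': {R1, R2, R3} → strengths 0.1441, 0.0464, 0.5600
Aggregate via t-conorm [a + b − a·b]: 0.6409

0.641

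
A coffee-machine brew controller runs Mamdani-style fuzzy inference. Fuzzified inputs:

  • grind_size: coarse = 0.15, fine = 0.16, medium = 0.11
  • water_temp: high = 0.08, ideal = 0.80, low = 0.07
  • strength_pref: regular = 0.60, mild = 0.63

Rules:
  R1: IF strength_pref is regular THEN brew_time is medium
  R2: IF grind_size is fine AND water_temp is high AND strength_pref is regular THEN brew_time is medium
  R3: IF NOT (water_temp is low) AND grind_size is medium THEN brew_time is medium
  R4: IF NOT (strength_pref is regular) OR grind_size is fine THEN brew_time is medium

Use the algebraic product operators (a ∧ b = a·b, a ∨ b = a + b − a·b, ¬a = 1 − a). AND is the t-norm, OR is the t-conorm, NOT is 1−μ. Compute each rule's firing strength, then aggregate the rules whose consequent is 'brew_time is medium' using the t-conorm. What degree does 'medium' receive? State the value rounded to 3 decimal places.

0.820

R1: regular=0.60 → w = 0.6000
R2: fine=0.16, high=0.08, regular=0.60; AND[a·b] → w = 0.0077
R3: ¬low=1−0.07=0.93, medium=0.11; AND[a·b] → w = 0.1023
R4: ¬regular=1−0.60=0.40, fine=0.16; OR[a + b − a·b] → w = 0.4960
Rules with consequent 'medium': {R1, R2, R3, R4} → strengths 0.6000, 0.0077, 0.1023, 0.4960
Aggregate via t-conorm [a + b − a·b]: 0.8204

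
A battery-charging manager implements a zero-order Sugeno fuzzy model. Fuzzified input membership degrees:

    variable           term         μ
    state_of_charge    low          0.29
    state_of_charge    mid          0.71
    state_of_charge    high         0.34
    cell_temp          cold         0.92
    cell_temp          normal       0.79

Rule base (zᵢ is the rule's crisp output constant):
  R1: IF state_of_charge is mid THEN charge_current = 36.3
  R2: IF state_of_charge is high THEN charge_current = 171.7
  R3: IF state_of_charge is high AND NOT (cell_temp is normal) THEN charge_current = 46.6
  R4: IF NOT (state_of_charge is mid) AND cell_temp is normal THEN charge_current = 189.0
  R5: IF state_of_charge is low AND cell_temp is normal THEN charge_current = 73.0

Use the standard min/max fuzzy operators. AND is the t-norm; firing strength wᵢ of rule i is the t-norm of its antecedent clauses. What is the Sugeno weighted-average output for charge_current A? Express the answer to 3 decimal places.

R1 (z=36.3): mid=0.71 → w = 0.71
R2 (z=171.7): high=0.34 → w = 0.34
R3 (z=46.6): high=0.34, ¬normal=1−0.79=0.21; AND[min(a, b)] → w = 0.21
R4 (z=189.0): ¬mid=1−0.71=0.29, normal=0.79; AND[min(a, b)] → w = 0.29
R5 (z=73.0): low=0.29, normal=0.79; AND[min(a, b)] → w = 0.29
Weighted average = (0.71·36.3 + 0.34·171.7 + 0.21·46.6 + 0.29·189.0 + 0.29·73.0) / (0.71 + 0.34 + 0.21 + 0.29 + 0.29)
  = 169.9170 / 1.8400 = 92.346

92.346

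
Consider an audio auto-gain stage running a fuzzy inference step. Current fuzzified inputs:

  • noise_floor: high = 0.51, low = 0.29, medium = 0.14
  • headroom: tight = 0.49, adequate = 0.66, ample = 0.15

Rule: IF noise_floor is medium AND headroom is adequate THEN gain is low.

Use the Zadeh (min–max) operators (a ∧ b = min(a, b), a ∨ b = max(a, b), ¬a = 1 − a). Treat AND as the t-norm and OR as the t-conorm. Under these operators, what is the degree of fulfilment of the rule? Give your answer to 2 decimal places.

firing strength: medium=0.14, adequate=0.66; AND[min(a, b)] → w = 0.14

0.14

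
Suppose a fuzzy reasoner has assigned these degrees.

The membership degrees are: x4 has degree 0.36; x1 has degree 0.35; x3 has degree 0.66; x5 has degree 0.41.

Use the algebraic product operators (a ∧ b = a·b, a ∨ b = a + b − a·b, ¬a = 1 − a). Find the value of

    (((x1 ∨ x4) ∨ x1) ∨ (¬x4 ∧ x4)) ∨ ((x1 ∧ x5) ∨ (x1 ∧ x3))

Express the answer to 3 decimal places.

0.863

x1 ∨ x4 = a + b − a·b on (0.3500, 0.3600) = 0.5840
(x1 ∨ x4) ∨ x1 = a + b − a·b on (0.5840, 0.3500) = 0.7296
¬x4 = 1 − 0.3600 = 0.6400
¬x4 ∧ x4 = a·b on (0.6400, 0.3600) = 0.2304
((x1 ∨ x4) ∨ x1) ∨ (¬x4 ∧ x4) = a + b − a·b on (0.7296, 0.2304) = 0.7919
x1 ∧ x5 = a·b on (0.3500, 0.4100) = 0.1435
x1 ∧ x3 = a·b on (0.3500, 0.6600) = 0.2310
(x1 ∧ x5) ∨ (x1 ∧ x3) = a + b − a·b on (0.1435, 0.2310) = 0.3414
(((x1 ∨ x4) ∨ x1) ∨ (¬x4 ∧ x4)) ∨ ((x1 ∧ x5) ∨ (x1 ∧ x3)) = a + b − a·b on (0.7919, 0.3414) = 0.8629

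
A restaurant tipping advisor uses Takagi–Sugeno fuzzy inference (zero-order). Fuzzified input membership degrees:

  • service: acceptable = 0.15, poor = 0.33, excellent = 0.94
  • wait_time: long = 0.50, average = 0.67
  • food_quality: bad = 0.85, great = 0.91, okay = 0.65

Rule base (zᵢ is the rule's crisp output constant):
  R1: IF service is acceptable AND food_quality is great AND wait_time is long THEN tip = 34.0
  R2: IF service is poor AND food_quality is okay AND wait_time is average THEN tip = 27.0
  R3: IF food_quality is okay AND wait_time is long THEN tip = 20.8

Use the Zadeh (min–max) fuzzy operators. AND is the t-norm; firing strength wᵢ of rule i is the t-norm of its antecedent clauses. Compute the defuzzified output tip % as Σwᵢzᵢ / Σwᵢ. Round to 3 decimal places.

R1 (z=34.0): acceptable=0.15, great=0.91, long=0.50; AND[min(a, b)] → w = 0.15
R2 (z=27.0): poor=0.33, okay=0.65, average=0.67; AND[min(a, b)] → w = 0.33
R3 (z=20.8): okay=0.65, long=0.50; AND[min(a, b)] → w = 0.50
Weighted average = (0.15·34.0 + 0.33·27.0 + 0.50·20.8) / (0.15 + 0.33 + 0.50)
  = 24.4100 / 0.9800 = 24.908

24.908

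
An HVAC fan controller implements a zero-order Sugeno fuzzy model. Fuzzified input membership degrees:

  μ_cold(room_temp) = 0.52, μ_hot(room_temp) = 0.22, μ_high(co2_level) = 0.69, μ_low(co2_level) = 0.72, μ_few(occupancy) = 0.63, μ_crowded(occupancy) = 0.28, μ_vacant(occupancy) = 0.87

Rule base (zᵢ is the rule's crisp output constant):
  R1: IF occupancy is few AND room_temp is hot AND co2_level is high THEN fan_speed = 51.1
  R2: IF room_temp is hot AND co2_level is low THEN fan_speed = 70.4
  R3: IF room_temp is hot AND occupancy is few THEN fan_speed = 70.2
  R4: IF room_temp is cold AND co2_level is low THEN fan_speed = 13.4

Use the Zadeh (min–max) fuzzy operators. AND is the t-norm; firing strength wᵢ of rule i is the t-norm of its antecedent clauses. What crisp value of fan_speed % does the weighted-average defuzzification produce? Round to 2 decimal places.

41.65

R1 (z=51.1): few=0.63, hot=0.22, high=0.69; AND[min(a, b)] → w = 0.22
R2 (z=70.4): hot=0.22, low=0.72; AND[min(a, b)] → w = 0.22
R3 (z=70.2): hot=0.22, few=0.63; AND[min(a, b)] → w = 0.22
R4 (z=13.4): cold=0.52, low=0.72; AND[min(a, b)] → w = 0.52
Weighted average = (0.22·51.1 + 0.22·70.4 + 0.22·70.2 + 0.52·13.4) / (0.22 + 0.22 + 0.22 + 0.52)
  = 49.1420 / 1.1800 = 41.65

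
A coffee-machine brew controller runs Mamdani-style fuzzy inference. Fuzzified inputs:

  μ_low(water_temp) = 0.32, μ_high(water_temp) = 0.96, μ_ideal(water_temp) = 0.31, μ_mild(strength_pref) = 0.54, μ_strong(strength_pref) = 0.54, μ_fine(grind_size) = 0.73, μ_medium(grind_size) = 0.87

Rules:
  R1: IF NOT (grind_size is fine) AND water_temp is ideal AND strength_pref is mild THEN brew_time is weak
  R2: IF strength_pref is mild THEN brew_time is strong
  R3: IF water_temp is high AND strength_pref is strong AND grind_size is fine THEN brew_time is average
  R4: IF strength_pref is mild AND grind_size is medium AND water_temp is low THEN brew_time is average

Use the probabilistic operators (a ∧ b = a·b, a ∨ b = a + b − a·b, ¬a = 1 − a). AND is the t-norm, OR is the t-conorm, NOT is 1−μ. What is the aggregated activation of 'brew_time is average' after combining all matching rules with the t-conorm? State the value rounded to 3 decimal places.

0.472

R1: ¬fine=1−0.73=0.27, ideal=0.31, mild=0.54; AND[a·b] → w = 0.0452
R2: mild=0.54 → w = 0.5400
R3: high=0.96, strong=0.54, fine=0.73; AND[a·b] → w = 0.3784
R4: mild=0.54, medium=0.87, low=0.32; AND[a·b] → w = 0.1503
Rules with consequent 'average': {R3, R4} → strengths 0.3784, 0.1503
Aggregate via t-conorm [a + b − a·b]: 0.4719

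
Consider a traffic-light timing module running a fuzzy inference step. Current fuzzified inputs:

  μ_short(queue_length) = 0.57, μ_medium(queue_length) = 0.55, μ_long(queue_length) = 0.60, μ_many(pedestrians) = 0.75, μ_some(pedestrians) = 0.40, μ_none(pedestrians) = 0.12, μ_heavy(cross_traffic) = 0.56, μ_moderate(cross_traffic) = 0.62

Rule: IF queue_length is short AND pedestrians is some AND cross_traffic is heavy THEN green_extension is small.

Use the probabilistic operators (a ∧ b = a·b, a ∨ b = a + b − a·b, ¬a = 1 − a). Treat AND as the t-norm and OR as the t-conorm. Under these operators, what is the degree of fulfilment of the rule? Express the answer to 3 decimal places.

0.128

firing strength: short=0.57, some=0.40, heavy=0.56; AND[a·b] → w = 0.1277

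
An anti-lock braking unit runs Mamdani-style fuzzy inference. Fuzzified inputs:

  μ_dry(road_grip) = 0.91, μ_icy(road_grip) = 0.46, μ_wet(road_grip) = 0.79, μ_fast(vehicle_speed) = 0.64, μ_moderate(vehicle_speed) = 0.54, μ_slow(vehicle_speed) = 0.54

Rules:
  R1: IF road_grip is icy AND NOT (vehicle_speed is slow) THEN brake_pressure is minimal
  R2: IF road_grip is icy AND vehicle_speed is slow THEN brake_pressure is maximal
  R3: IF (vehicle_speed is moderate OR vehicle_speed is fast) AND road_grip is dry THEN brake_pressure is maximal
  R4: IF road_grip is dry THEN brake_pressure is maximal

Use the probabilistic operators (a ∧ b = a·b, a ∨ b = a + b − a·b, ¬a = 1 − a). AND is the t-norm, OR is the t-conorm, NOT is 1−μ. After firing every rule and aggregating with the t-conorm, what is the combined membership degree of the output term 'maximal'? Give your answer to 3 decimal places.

R1: icy=0.46, ¬slow=1−0.54=0.46; AND[a·b] → w = 0.2116
R2: icy=0.46, slow=0.54; AND[a·b] → w = 0.2484
R3: (moderate=0.54 OR fast=0.64) = 0.8344; AND[a·b] with dry=0.91 → w = 0.7593
R4: dry=0.91 → w = 0.9100
Rules with consequent 'maximal': {R2, R3, R4} → strengths 0.2484, 0.7593, 0.9100
Aggregate via t-conorm [a + b − a·b]: 0.9837

0.984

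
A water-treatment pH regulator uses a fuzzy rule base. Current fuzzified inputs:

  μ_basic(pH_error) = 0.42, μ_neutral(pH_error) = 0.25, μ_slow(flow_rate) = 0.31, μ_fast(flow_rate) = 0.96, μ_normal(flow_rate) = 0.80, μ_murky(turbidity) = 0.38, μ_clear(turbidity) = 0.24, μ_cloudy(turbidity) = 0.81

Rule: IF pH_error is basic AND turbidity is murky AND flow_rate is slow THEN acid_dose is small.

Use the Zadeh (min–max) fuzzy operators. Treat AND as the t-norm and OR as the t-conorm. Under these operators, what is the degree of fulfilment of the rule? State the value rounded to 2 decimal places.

firing strength: basic=0.42, murky=0.38, slow=0.31; AND[min(a, b)] → w = 0.31

0.31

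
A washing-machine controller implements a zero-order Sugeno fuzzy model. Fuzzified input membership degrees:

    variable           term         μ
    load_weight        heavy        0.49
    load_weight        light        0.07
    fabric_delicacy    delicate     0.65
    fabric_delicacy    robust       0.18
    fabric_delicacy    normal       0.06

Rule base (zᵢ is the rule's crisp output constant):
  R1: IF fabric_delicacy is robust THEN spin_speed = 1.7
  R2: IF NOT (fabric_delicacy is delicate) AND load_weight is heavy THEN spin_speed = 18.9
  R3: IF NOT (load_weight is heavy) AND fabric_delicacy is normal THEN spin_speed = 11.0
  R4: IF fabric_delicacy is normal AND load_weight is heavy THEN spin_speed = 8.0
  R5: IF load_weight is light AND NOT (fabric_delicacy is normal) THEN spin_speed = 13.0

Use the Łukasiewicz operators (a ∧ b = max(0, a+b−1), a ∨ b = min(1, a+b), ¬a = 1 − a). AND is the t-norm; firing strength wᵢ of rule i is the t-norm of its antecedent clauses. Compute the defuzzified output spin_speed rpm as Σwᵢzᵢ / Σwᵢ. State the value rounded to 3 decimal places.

2.295

R1 (z=1.7): robust=0.18 → w = 0.18
R2 (z=18.9): ¬delicate=1−0.65=0.35, heavy=0.49; AND[max(0, a+b−1)] → w = 0.00
R3 (z=11.0): ¬heavy=1−0.49=0.51, normal=0.06; AND[max(0, a+b−1)] → w = 0.00
R4 (z=8.0): normal=0.06, heavy=0.49; AND[max(0, a+b−1)] → w = 0.00
R5 (z=13.0): light=0.07, ¬normal=1−0.06=0.94; AND[max(0, a+b−1)] → w = 0.01
Weighted average = (0.18·1.7 + 0.00·18.9 + 0.00·11.0 + 0.00·8.0 + 0.01·13.0) / (0.18 + 0.00 + 0.00 + 0.00 + 0.01)
  = 0.4360 / 0.1900 = 2.295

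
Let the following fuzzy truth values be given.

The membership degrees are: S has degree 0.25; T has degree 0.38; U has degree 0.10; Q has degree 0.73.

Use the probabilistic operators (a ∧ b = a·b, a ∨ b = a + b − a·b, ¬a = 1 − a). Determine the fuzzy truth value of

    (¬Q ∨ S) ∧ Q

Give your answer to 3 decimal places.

¬Q = 1 − 0.7300 = 0.2700
¬Q ∨ S = a + b − a·b on (0.2700, 0.2500) = 0.4525
(¬Q ∨ S) ∧ Q = a·b on (0.4525, 0.7300) = 0.3303

0.330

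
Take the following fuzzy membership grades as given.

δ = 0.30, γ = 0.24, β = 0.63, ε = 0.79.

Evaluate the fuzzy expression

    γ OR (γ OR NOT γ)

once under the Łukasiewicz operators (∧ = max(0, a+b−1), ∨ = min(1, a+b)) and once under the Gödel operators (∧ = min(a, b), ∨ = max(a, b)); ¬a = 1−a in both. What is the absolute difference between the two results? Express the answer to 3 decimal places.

Under Łukasiewicz:
  NOT γ = 1 − 0.24 = 0.76
  γ OR NOT γ = min(1, a+b) on (0.24, 0.76) = 1.00
  γ OR (γ OR NOT γ) = min(1, a+b) on (0.24, 1.00) = 1.00
  → value = 1.0000
Under Gödel:
  NOT γ = 1 − 0.24 = 0.76
  γ OR NOT γ = max(a, b) on (0.24, 0.76) = 0.76
  γ OR (γ OR NOT γ) = max(a, b) on (0.24, 0.76) = 0.76
  → value = 0.7600
|1.0000 − 0.7600| = 0.240

0.240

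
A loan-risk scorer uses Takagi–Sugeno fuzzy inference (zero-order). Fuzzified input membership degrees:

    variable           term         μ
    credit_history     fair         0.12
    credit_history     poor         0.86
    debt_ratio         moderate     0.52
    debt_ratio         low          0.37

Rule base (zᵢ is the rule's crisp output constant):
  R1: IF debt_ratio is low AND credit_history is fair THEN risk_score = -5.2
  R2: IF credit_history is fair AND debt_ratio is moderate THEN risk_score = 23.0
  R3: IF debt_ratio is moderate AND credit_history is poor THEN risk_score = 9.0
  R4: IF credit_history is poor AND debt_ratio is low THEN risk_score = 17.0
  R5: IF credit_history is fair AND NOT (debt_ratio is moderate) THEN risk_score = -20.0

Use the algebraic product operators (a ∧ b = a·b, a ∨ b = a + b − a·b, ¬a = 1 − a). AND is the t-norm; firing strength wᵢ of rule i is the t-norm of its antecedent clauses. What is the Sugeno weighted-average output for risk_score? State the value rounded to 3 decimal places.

10.203

R1 (z=-5.2): low=0.37, fair=0.12; AND[a·b] → w = 0.0444
R2 (z=23.0): fair=0.12, moderate=0.52; AND[a·b] → w = 0.0624
R3 (z=9.0): moderate=0.52, poor=0.86; AND[a·b] → w = 0.4472
R4 (z=17.0): poor=0.86, low=0.37; AND[a·b] → w = 0.3182
R5 (z=-20.0): fair=0.12, ¬moderate=1−0.52=0.48; AND[a·b] → w = 0.0576
Weighted average = (0.0444·-5.2 + 0.0624·23.0 + 0.4472·9.0 + 0.3182·17.0 + 0.0576·-20.0) / (0.0444 + 0.0624 + 0.4472 + 0.3182 + 0.0576)
  = 9.4865 / 0.9298 = 10.203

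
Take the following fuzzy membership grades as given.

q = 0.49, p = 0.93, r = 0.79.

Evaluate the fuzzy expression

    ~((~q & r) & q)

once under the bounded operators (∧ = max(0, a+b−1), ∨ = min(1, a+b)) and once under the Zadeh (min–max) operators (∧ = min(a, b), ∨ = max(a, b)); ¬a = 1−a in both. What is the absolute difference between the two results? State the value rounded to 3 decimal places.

0.490

Under bounded:
  ~q = 1 − 0.49 = 0.51
  ~q & r = max(0, a+b−1) on (0.51, 0.79) = 0.30
  (~q & r) & q = max(0, a+b−1) on (0.30, 0.49) = 0.00
  ~((~q & r) & q) = 1 − 0.00 = 1.00
  → value = 1.0000
Under Zadeh (min–max):
  ~q = 1 − 0.49 = 0.51
  ~q & r = min(a, b) on (0.51, 0.79) = 0.51
  (~q & r) & q = min(a, b) on (0.51, 0.49) = 0.49
  ~((~q & r) & q) = 1 − 0.49 = 0.51
  → value = 0.5100
|1.0000 − 0.5100| = 0.490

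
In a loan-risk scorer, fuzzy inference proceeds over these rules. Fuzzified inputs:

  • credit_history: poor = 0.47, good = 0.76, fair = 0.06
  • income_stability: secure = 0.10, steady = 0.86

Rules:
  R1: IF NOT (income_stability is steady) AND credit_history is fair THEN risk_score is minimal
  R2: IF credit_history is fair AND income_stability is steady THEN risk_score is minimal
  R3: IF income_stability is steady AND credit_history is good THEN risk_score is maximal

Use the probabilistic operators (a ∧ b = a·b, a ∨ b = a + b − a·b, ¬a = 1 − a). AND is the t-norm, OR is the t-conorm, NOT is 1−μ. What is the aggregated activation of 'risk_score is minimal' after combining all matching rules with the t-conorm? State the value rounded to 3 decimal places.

R1: ¬steady=1−0.86=0.14, fair=0.06; AND[a·b] → w = 0.0084
R2: fair=0.06, steady=0.86; AND[a·b] → w = 0.0516
R3: steady=0.86, good=0.76; AND[a·b] → w = 0.6536
Rules with consequent 'minimal': {R1, R2} → strengths 0.0084, 0.0516
Aggregate via t-conorm [a + b − a·b]: 0.0596

0.060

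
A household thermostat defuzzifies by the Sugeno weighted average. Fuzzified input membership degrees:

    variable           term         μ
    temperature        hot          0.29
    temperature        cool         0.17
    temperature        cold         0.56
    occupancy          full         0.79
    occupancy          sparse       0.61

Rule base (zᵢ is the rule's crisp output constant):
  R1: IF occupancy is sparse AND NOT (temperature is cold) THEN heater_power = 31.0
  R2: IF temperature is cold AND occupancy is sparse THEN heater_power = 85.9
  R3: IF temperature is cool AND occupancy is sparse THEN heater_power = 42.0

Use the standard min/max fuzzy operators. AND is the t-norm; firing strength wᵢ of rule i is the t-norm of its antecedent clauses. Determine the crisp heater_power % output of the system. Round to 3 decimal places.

R1 (z=31.0): sparse=0.61, ¬cold=1−0.56=0.44; AND[min(a, b)] → w = 0.44
R2 (z=85.9): cold=0.56, sparse=0.61; AND[min(a, b)] → w = 0.56
R3 (z=42.0): cool=0.17, sparse=0.61; AND[min(a, b)] → w = 0.17
Weighted average = (0.44·31.0 + 0.56·85.9 + 0.17·42.0) / (0.44 + 0.56 + 0.17)
  = 68.8840 / 1.1700 = 58.875

58.875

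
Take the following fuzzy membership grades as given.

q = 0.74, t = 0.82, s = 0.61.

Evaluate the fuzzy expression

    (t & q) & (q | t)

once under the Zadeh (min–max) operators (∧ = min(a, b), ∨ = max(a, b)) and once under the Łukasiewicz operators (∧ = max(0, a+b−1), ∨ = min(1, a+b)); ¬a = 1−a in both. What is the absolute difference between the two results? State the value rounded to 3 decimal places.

Under Zadeh (min–max):
  t & q = min(a, b) on (0.82, 0.74) = 0.74
  q | t = max(a, b) on (0.74, 0.82) = 0.82
  (t & q) & (q | t) = min(a, b) on (0.74, 0.82) = 0.74
  → value = 0.7400
Under Łukasiewicz:
  t & q = max(0, a+b−1) on (0.82, 0.74) = 0.56
  q | t = min(1, a+b) on (0.74, 0.82) = 1.00
  (t & q) & (q | t) = max(0, a+b−1) on (0.56, 1.00) = 0.56
  → value = 0.5600
|0.7400 − 0.5600| = 0.180

0.180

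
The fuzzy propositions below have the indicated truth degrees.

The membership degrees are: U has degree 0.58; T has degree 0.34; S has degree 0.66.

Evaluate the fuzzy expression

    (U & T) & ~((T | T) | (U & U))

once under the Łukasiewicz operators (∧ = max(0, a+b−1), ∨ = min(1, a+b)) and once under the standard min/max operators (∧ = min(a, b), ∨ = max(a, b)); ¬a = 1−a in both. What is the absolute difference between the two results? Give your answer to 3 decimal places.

Under Łukasiewicz:
  U & T = max(0, a+b−1) on (0.58, 0.34) = 0.00
  T | T = min(1, a+b) on (0.34, 0.34) = 0.68
  U & U = max(0, a+b−1) on (0.58, 0.58) = 0.16
  (T | T) | (U & U) = min(1, a+b) on (0.68, 0.16) = 0.84
  ~((T | T) | (U & U)) = 1 − 0.84 = 0.16
  (U & T) & ~((T | T) | (U & U)) = max(0, a+b−1) on (0.00, 0.16) = 0.00
  → value = 0.0000
Under standard min/max:
  U & T = min(a, b) on (0.58, 0.34) = 0.34
  T | T = max(a, b) on (0.34, 0.34) = 0.34
  U & U = min(a, b) on (0.58, 0.58) = 0.58
  (T | T) | (U & U) = max(a, b) on (0.34, 0.58) = 0.58
  ~((T | T) | (U & U)) = 1 − 0.58 = 0.42
  (U & T) & ~((T | T) | (U & U)) = min(a, b) on (0.34, 0.42) = 0.34
  → value = 0.3400
|0.0000 − 0.3400| = 0.340

0.340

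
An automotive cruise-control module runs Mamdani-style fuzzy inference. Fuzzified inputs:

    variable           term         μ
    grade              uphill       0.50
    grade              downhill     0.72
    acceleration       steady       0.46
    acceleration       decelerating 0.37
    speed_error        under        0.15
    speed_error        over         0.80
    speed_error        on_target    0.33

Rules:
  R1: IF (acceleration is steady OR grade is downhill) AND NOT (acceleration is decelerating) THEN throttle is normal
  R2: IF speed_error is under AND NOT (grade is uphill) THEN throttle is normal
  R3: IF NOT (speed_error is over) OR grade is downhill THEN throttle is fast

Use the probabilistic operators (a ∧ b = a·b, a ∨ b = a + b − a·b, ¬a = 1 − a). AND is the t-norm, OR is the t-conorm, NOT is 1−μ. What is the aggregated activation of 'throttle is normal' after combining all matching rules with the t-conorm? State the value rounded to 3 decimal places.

R1: (steady=0.46 OR downhill=0.72) = 0.8488; AND[a·b] with ¬decelerating=1−0.37=0.63 → w = 0.5347
R2: under=0.15, ¬uphill=1−0.50=0.50; AND[a·b] → w = 0.0750
R3: ¬over=1−0.80=0.20, downhill=0.72; OR[a + b − a·b] → w = 0.7760
Rules with consequent 'normal': {R1, R2} → strengths 0.5347, 0.0750
Aggregate via t-conorm [a + b − a·b]: 0.5696

0.570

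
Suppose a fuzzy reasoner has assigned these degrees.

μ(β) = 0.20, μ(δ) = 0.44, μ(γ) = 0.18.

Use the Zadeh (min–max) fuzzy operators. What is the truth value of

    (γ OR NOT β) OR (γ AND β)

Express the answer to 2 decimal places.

0.80

NOT β = 1 − 0.20 = 0.80
γ OR NOT β = max(a, b) on (0.18, 0.80) = 0.80
γ AND β = min(a, b) on (0.18, 0.20) = 0.18
(γ OR NOT β) OR (γ AND β) = max(a, b) on (0.80, 0.18) = 0.80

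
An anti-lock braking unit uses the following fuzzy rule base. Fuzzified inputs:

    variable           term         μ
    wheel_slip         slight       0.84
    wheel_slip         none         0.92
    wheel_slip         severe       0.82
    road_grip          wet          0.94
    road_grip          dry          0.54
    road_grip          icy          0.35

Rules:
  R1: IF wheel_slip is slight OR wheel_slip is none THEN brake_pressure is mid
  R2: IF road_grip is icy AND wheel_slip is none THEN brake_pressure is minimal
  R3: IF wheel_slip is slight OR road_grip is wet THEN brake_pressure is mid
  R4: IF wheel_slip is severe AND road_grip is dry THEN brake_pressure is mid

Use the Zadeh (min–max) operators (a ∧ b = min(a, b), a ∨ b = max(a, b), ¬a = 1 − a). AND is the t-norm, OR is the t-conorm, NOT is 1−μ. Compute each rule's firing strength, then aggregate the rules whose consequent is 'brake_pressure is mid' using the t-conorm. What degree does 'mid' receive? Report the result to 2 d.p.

R1: slight=0.84, none=0.92; OR[max(a, b)] → w = 0.92
R2: icy=0.35, none=0.92; AND[min(a, b)] → w = 0.35
R3: slight=0.84, wet=0.94; OR[max(a, b)] → w = 0.94
R4: severe=0.82, dry=0.54; AND[min(a, b)] → w = 0.54
Rules with consequent 'mid': {R1, R3, R4} → strengths 0.92, 0.94, 0.54
Aggregate via t-conorm [max(a, b)]: 0.94

0.94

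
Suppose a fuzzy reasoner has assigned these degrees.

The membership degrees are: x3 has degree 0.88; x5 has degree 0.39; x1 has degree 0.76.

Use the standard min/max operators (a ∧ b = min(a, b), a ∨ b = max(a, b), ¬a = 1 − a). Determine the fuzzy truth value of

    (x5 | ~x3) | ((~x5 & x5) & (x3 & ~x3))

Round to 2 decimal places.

~x3 = 1 − 0.88 = 0.12
x5 | ~x3 = max(a, b) on (0.39, 0.12) = 0.39
~x5 = 1 − 0.39 = 0.61
~x5 & x5 = min(a, b) on (0.61, 0.39) = 0.39
~x3 = 1 − 0.88 = 0.12
x3 & ~x3 = min(a, b) on (0.88, 0.12) = 0.12
(~x5 & x5) & (x3 & ~x3) = min(a, b) on (0.39, 0.12) = 0.12
(x5 | ~x3) | ((~x5 & x5) & (x3 & ~x3)) = max(a, b) on (0.39, 0.12) = 0.39

0.39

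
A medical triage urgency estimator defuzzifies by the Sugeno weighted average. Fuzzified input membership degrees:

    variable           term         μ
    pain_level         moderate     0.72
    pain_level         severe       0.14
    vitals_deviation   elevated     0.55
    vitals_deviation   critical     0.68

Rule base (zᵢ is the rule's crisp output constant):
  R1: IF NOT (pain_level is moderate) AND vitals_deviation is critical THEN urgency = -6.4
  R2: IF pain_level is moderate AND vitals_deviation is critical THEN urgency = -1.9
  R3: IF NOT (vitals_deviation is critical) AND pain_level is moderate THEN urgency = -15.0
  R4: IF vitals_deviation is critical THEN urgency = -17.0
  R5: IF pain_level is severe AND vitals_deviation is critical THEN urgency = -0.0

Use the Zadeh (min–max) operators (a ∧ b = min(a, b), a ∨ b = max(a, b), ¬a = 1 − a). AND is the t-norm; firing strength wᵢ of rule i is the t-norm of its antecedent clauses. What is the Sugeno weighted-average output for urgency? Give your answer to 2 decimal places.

R1 (z=-6.4): ¬moderate=1−0.72=0.28, critical=0.68; AND[min(a, b)] → w = 0.28
R2 (z=-1.9): moderate=0.72, critical=0.68; AND[min(a, b)] → w = 0.68
R3 (z=-15.0): ¬critical=1−0.68=0.32, moderate=0.72; AND[min(a, b)] → w = 0.32
R4 (z=-17.0): critical=0.68 → w = 0.68
R5 (z=-0.0): severe=0.14, critical=0.68; AND[min(a, b)] → w = 0.14
Weighted average = (0.28·-6.4 + 0.68·-1.9 + 0.32·-15.0 + 0.68·-17.0 + 0.14·-0.0) / (0.28 + 0.68 + 0.32 + 0.68 + 0.14)
  = -19.4440 / 2.1000 = -9.26

-9.26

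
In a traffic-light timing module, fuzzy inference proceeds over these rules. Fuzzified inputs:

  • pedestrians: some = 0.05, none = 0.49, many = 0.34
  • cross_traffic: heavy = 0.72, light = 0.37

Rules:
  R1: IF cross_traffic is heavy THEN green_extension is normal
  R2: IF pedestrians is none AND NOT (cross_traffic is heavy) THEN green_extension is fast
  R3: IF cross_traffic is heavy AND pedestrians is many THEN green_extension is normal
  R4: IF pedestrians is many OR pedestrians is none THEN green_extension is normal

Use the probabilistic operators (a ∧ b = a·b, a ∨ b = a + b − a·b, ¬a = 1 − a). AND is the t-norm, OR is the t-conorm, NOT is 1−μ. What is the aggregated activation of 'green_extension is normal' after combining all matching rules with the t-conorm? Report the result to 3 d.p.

R1: heavy=0.72 → w = 0.7200
R2: none=0.49, ¬heavy=1−0.72=0.28; AND[a·b] → w = 0.1372
R3: heavy=0.72, many=0.34; AND[a·b] → w = 0.2448
R4: many=0.34, none=0.49; OR[a + b − a·b] → w = 0.6634
Rules with consequent 'normal': {R1, R3, R4} → strengths 0.7200, 0.2448, 0.6634
Aggregate via t-conorm [a + b − a·b]: 0.9288

0.929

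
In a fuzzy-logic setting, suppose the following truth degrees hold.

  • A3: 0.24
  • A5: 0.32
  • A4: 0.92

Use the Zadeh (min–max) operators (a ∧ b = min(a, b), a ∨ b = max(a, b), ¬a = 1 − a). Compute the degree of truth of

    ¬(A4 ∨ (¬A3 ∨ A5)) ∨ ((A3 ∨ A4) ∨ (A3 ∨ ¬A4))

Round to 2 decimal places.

0.92

¬A3 = 1 − 0.24 = 0.76
¬A3 ∨ A5 = max(a, b) on (0.76, 0.32) = 0.76
A4 ∨ (¬A3 ∨ A5) = max(a, b) on (0.92, 0.76) = 0.92
¬(A4 ∨ (¬A3 ∨ A5)) = 1 − 0.92 = 0.08
A3 ∨ A4 = max(a, b) on (0.24, 0.92) = 0.92
¬A4 = 1 − 0.92 = 0.08
A3 ∨ ¬A4 = max(a, b) on (0.24, 0.08) = 0.24
(A3 ∨ A4) ∨ (A3 ∨ ¬A4) = max(a, b) on (0.92, 0.24) = 0.92
¬(A4 ∨ (¬A3 ∨ A5)) ∨ ((A3 ∨ A4) ∨ (A3 ∨ ¬A4)) = max(a, b) on (0.08, 0.92) = 0.92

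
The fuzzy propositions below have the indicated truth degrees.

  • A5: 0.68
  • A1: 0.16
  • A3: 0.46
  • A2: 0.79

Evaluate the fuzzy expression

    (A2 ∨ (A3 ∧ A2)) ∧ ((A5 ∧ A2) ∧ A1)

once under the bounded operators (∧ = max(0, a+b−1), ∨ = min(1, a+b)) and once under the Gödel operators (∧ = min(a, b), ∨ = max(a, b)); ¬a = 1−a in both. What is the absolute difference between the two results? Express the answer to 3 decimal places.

0.160

Under bounded:
  A3 ∧ A2 = max(0, a+b−1) on (0.46, 0.79) = 0.25
  A2 ∨ (A3 ∧ A2) = min(1, a+b) on (0.79, 0.25) = 1.00
  A5 ∧ A2 = max(0, a+b−1) on (0.68, 0.79) = 0.47
  (A5 ∧ A2) ∧ A1 = max(0, a+b−1) on (0.47, 0.16) = 0.00
  (A2 ∨ (A3 ∧ A2)) ∧ ((A5 ∧ A2) ∧ A1) = max(0, a+b−1) on (1.00, 0.00) = 0.00
  → value = 0.0000
Under Gödel:
  A3 ∧ A2 = min(a, b) on (0.46, 0.79) = 0.46
  A2 ∨ (A3 ∧ A2) = max(a, b) on (0.79, 0.46) = 0.79
  A5 ∧ A2 = min(a, b) on (0.68, 0.79) = 0.68
  (A5 ∧ A2) ∧ A1 = min(a, b) on (0.68, 0.16) = 0.16
  (A2 ∨ (A3 ∧ A2)) ∧ ((A5 ∧ A2) ∧ A1) = min(a, b) on (0.79, 0.16) = 0.16
  → value = 0.1600
|0.0000 − 0.1600| = 0.160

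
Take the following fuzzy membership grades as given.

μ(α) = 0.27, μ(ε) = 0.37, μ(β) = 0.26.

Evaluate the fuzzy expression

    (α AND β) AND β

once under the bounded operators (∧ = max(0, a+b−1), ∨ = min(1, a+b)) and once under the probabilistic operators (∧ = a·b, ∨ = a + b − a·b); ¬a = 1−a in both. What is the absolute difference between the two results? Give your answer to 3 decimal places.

0.018

Under bounded:
  α AND β = max(0, a+b−1) on (0.27, 0.26) = 0.00
  (α AND β) AND β = max(0, a+b−1) on (0.00, 0.26) = 0.00
  → value = 0.0000
Under probabilistic:
  α AND β = a·b on (0.2700, 0.2600) = 0.0702
  (α AND β) AND β = a·b on (0.0702, 0.2600) = 0.0183
  → value = 0.0183
|0.0000 − 0.0183| = 0.018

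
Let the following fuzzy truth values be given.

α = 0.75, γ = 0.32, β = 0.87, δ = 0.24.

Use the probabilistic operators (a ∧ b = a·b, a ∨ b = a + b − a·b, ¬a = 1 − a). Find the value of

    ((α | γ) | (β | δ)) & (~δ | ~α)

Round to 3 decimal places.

α | γ = a + b − a·b on (0.7500, 0.3200) = 0.8300
β | δ = a + b − a·b on (0.8700, 0.2400) = 0.9012
(α | γ) | (β | δ) = a + b − a·b on (0.8300, 0.9012) = 0.9832
~δ = 1 − 0.2400 = 0.7600
~α = 1 − 0.7500 = 0.2500
~δ | ~α = a + b − a·b on (0.7600, 0.2500) = 0.8200
((α | γ) | (β | δ)) & (~δ | ~α) = a·b on (0.9832, 0.8200) = 0.8062

0.806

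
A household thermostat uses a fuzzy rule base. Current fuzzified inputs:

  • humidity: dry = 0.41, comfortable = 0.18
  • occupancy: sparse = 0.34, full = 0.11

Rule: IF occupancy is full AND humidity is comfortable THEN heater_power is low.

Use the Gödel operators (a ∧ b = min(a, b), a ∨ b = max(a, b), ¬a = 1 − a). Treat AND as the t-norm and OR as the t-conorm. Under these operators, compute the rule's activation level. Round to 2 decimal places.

firing strength: full=0.11, comfortable=0.18; AND[min(a, b)] → w = 0.11

0.11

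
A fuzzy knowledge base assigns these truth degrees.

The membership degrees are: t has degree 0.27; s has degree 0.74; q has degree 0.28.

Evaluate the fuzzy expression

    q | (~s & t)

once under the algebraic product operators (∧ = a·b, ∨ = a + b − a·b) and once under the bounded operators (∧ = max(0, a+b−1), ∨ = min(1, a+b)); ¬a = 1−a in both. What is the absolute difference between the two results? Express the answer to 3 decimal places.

0.051

Under algebraic product:
  ~s = 1 − 0.7400 = 0.2600
  ~s & t = a·b on (0.2600, 0.2700) = 0.0702
  q | (~s & t) = a + b − a·b on (0.2800, 0.0702) = 0.3305
  → value = 0.3305
Under bounded:
  ~s = 1 − 0.74 = 0.26
  ~s & t = max(0, a+b−1) on (0.26, 0.27) = 0.00
  q | (~s & t) = min(1, a+b) on (0.28, 0.00) = 0.28
  → value = 0.2800
|0.3305 − 0.2800| = 0.051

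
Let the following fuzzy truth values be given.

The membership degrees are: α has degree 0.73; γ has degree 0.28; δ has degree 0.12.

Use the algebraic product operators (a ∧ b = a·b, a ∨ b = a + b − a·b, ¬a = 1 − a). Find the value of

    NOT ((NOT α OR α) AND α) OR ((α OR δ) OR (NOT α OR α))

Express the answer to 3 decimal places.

NOT α = 1 − 0.7300 = 0.2700
NOT α OR α = a + b − a·b on (0.2700, 0.7300) = 0.8029
(NOT α OR α) AND α = a·b on (0.8029, 0.7300) = 0.5861
NOT ((NOT α OR α) AND α) = 1 − 0.5861 = 0.4139
α OR δ = a + b − a·b on (0.7300, 0.1200) = 0.7624
NOT α = 1 − 0.7300 = 0.2700
NOT α OR α = a + b − a·b on (0.2700, 0.7300) = 0.8029
(α OR δ) OR (NOT α OR α) = a + b − a·b on (0.7624, 0.8029) = 0.9532
NOT ((NOT α OR α) AND α) OR ((α OR δ) OR (NOT α OR α)) = a + b − a·b on (0.4139, 0.9532) = 0.9726

0.973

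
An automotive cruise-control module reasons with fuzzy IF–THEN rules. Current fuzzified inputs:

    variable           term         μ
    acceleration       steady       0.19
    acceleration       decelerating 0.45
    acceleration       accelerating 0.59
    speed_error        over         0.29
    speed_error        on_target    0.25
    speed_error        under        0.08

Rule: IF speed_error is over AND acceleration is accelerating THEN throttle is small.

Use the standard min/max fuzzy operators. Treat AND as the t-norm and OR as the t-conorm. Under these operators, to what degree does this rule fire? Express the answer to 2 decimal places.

firing strength: over=0.29, accelerating=0.59; AND[min(a, b)] → w = 0.29

0.29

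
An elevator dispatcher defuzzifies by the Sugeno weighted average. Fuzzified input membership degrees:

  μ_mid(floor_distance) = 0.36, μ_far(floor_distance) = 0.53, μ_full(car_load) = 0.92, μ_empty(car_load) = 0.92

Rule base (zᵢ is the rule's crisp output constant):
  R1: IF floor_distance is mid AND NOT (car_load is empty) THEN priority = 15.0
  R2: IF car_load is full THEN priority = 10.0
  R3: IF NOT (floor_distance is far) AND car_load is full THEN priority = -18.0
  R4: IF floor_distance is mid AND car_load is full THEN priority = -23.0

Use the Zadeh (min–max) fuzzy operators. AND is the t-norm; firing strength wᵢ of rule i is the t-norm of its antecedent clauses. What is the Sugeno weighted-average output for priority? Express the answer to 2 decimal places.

R1 (z=15.0): mid=0.36, ¬empty=1−0.92=0.08; AND[min(a, b)] → w = 0.08
R2 (z=10.0): full=0.92 → w = 0.92
R3 (z=-18.0): ¬far=1−0.53=0.47, full=0.92; AND[min(a, b)] → w = 0.47
R4 (z=-23.0): mid=0.36, full=0.92; AND[min(a, b)] → w = 0.36
Weighted average = (0.08·15.0 + 0.92·10.0 + 0.47·-18.0 + 0.36·-23.0) / (0.08 + 0.92 + 0.47 + 0.36)
  = -6.3400 / 1.8300 = -3.46

-3.46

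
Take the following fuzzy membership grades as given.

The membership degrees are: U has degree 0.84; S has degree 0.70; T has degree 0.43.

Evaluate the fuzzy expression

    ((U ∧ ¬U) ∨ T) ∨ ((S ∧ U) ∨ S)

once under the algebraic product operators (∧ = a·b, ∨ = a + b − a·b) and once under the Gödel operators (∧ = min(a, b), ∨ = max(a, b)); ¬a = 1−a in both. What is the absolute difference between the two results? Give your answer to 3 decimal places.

0.239

Under algebraic product:
  ¬U = 1 − 0.8400 = 0.1600
  U ∧ ¬U = a·b on (0.8400, 0.1600) = 0.1344
  (U ∧ ¬U) ∨ T = a + b − a·b on (0.1344, 0.4300) = 0.5066
  S ∧ U = a·b on (0.7000, 0.8400) = 0.5880
  (S ∧ U) ∨ S = a + b − a·b on (0.5880, 0.7000) = 0.8764
  ((U ∧ ¬U) ∨ T) ∨ ((S ∧ U) ∨ S) = a + b − a·b on (0.5066, 0.8764) = 0.9390
  → value = 0.9390
Under Gödel:
  ¬U = 1 − 0.84 = 0.16
  U ∧ ¬U = min(a, b) on (0.84, 0.16) = 0.16
  (U ∧ ¬U) ∨ T = max(a, b) on (0.16, 0.43) = 0.43
  S ∧ U = min(a, b) on (0.70, 0.84) = 0.70
  (S ∧ U) ∨ S = max(a, b) on (0.70, 0.70) = 0.70
  ((U ∧ ¬U) ∨ T) ∨ ((S ∧ U) ∨ S) = max(a, b) on (0.43, 0.70) = 0.70
  → value = 0.7000
|0.9390 − 0.7000| = 0.239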